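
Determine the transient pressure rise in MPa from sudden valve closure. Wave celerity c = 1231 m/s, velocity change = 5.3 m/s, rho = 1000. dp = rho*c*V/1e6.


dp = 1000 * 1231 * 5.3 / 1e6 = 6.5243 MPa


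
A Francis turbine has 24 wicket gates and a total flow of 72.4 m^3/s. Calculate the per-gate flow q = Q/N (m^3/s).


q = 72.4 / 24 = 3.0167 m^3/s


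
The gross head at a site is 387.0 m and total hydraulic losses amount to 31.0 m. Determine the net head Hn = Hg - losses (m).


Hn = 387.0 - 31.0 = 356.0000 m


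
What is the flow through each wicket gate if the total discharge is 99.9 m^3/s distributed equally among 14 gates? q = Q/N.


q = 99.9 / 14 = 7.1357 m^3/s


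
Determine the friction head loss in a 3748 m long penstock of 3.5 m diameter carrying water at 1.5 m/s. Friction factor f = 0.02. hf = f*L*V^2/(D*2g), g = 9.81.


hf = 0.02 * 3748 * 1.5^2 / (3.5 * 2 * 9.81) = 2.4561 m


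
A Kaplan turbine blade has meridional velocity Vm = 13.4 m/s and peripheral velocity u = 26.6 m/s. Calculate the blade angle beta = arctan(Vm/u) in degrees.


beta = arctan(13.4 / 26.6) = 26.7371 degrees


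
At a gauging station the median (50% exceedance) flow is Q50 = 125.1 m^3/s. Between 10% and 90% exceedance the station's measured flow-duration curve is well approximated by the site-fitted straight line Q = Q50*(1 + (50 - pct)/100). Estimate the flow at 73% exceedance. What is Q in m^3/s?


Q = 125.1 * (1 + (50 - 73)/100) = 96.3270 m^3/s


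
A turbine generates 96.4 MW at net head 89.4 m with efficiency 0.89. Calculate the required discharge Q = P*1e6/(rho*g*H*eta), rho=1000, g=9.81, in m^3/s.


Q = 96.4 * 1e6 / (1000 * 9.81 * 89.4 * 0.89) = 123.5039 m^3/s


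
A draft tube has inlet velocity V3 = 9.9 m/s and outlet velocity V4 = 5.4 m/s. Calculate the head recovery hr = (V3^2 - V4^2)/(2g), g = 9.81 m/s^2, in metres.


hr = (9.9^2 - 5.4^2) / (2*9.81) = 3.5092 m


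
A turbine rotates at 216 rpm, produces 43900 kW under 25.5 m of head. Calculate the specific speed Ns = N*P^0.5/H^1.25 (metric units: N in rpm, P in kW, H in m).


Ns = 216 * 43900^0.5 / 25.5^1.25 = 789.7885


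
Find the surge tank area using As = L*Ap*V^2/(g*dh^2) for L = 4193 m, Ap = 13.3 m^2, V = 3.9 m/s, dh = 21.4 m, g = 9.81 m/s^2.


As = 4193 * 13.3 * 3.9^2 / (9.81 * 21.4^2) = 188.8031 m^2


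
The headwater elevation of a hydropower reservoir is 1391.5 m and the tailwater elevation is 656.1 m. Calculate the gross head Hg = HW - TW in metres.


Hg = 1391.5 - 656.1 = 735.4000 m


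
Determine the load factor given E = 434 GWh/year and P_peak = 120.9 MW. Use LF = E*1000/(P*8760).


LF = 434 * 1000 / (120.9 * 8760) = 0.4098


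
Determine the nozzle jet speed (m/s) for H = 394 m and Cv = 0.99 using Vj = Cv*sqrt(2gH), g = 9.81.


Vj = 0.99 * sqrt(2*9.81*394) = 87.0428 m/s


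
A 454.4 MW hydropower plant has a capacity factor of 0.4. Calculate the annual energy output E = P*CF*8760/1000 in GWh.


E = 454.4 * 0.4 * 8760 / 1000 = 1592.2176 GWh


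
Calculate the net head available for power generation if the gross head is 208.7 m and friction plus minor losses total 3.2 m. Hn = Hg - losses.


Hn = 208.7 - 3.2 = 205.5000 m


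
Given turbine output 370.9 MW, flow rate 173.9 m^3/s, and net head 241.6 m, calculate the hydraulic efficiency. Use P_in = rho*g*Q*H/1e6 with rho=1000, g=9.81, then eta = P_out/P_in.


P_in = 1000 * 9.81 * 173.9 * 241.6 / 1e6 = 412.1597 MW
eta = 370.9 / 412.1597 = 0.8999


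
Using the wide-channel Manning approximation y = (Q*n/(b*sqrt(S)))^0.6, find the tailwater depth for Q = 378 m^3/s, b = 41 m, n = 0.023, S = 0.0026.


y = (378 * 0.023 / (41 * 0.0026^0.5))^0.6 = 2.3516 m


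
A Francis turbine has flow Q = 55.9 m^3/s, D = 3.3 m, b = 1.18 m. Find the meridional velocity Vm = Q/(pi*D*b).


Vm = 55.9 / (pi * 3.3 * 1.18) = 4.5695 m/s


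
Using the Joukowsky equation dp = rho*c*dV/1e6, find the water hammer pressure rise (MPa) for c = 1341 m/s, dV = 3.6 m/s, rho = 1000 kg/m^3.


dp = 1000 * 1341 * 3.6 / 1e6 = 4.8276 MPa


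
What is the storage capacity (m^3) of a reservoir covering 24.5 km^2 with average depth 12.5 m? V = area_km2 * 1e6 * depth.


V = 24.5 * 1e6 * 12.5 = 3.0625e+08 m^3


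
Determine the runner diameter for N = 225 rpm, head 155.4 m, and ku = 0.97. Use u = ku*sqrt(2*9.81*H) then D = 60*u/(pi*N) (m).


u = 0.97 * sqrt(2*9.81*155.4) = 53.5608 m/s
D = 60 * 53.5608 / (pi * 225) = 4.5464 m


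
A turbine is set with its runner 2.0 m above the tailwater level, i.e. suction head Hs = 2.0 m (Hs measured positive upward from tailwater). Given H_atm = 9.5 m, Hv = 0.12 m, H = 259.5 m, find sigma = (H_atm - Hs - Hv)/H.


sigma = (9.5 - 2.0 - 0.12) / 259.5 = 0.0284


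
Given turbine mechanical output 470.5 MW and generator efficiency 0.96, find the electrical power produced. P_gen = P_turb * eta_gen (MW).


P_gen = 470.5 * 0.96 = 451.6800 MW


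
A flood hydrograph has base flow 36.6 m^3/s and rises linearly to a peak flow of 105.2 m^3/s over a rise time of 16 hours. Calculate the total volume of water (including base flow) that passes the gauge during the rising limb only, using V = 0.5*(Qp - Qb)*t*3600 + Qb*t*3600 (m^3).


V = 0.5*(105.2 - 36.6)*16*3600 + 36.6*16*3600 = 4.0838e+06 m^3


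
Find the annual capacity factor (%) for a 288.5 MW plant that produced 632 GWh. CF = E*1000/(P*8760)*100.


CF = 632 * 1000 / (288.5 * 8760) * 100 = 25.0073 %


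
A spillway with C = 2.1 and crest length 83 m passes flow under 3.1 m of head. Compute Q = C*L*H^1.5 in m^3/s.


Q = 2.1 * 83 * 3.1^1.5 = 951.3491 m^3/s


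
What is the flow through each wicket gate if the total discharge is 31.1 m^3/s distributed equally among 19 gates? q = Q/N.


q = 31.1 / 19 = 1.6368 m^3/s


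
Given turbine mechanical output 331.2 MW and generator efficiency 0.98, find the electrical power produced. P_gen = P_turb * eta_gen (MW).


P_gen = 331.2 * 0.98 = 324.5760 MW


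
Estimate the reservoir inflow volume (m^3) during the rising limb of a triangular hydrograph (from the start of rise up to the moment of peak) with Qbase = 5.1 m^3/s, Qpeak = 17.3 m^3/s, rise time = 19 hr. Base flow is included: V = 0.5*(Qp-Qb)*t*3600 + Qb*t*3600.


V = 0.5*(17.3 - 5.1)*19*3600 + 5.1*19*3600 = 766080.0000 m^3


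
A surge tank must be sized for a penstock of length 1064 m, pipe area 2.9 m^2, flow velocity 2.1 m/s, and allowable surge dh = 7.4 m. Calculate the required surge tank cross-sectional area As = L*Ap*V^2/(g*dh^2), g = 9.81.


As = 1064 * 2.9 * 2.1^2 / (9.81 * 7.4^2) = 25.3306 m^2


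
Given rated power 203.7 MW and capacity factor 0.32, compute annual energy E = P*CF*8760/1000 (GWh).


E = 203.7 * 0.32 * 8760 / 1000 = 571.0118 GWh


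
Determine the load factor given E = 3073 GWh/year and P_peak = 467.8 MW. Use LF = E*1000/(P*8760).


LF = 3073 * 1000 / (467.8 * 8760) = 0.7499


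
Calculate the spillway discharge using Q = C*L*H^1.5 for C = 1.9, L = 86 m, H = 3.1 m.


Q = 1.9 * 86 * 3.1^1.5 = 891.8557 m^3/s


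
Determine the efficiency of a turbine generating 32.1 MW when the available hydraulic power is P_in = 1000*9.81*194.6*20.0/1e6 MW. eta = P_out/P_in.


P_in = 1000 * 9.81 * 194.6 * 20.0 / 1e6 = 38.1805 MW
eta = 32.1 / 38.1805 = 0.8407


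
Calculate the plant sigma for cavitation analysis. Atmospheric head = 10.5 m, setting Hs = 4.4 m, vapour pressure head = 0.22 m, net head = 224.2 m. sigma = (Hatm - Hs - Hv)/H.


sigma = (10.5 - 4.4 - 0.22) / 224.2 = 0.0262


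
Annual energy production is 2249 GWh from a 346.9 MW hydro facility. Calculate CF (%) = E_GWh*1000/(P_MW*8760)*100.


CF = 2249 * 1000 / (346.9 * 8760) * 100 = 74.0084 %


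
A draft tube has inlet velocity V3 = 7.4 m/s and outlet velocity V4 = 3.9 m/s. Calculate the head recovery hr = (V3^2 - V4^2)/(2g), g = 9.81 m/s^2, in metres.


hr = (7.4^2 - 3.9^2) / (2*9.81) = 2.0158 m


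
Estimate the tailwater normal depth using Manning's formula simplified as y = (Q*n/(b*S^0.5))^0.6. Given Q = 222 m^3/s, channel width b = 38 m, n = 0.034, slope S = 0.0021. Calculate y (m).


y = (222 * 0.034 / (38 * 0.0021^0.5))^0.6 = 2.4108 m


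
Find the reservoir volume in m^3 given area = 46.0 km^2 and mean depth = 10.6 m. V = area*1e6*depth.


V = 46.0 * 1e6 * 10.6 = 4.8760e+08 m^3


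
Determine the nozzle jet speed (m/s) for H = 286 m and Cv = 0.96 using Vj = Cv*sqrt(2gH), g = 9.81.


Vj = 0.96 * sqrt(2*9.81*286) = 71.9124 m/s


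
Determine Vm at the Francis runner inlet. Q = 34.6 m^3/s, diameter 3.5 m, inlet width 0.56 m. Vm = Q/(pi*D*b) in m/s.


Vm = 34.6 / (pi * 3.5 * 0.56) = 5.6191 m/s


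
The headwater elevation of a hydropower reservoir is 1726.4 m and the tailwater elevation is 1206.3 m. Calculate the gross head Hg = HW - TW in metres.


Hg = 1726.4 - 1206.3 = 520.1000 m


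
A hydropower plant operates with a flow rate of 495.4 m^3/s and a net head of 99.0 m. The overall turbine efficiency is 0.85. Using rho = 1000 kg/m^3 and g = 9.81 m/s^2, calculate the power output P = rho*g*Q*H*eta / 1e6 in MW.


P = 1000 * 9.81 * 495.4 * 99.0 * 0.85 / 1e6 = 408.9584 MW


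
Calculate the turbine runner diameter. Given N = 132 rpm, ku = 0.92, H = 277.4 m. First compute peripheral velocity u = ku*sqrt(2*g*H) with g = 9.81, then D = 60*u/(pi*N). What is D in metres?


u = 0.92 * sqrt(2*9.81*277.4) = 67.8720 m/s
D = 60 * 67.8720 / (pi * 132) = 9.8201 m


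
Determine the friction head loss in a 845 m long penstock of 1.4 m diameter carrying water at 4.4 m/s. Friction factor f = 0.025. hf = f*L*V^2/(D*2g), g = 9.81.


hf = 0.025 * 845 * 4.4^2 / (1.4 * 2 * 9.81) = 14.8893 m


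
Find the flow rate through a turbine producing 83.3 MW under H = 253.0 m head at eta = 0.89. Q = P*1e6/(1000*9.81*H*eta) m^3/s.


Q = 83.3 * 1e6 / (1000 * 9.81 * 253.0 * 0.89) = 37.7108 m^3/s


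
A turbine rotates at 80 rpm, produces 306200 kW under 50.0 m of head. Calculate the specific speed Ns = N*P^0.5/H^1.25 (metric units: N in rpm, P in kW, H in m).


Ns = 80 * 306200^0.5 / 50.0^1.25 = 332.9508


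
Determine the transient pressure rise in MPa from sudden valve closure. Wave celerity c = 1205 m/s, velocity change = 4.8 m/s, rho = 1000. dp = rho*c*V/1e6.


dp = 1000 * 1205 * 4.8 / 1e6 = 5.7840 MPa


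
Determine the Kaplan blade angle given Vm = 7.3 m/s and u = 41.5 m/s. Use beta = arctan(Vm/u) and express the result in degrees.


beta = arctan(7.3 / 41.5) = 9.9765 degrees


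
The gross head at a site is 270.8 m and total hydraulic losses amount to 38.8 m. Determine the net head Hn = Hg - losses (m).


Hn = 270.8 - 38.8 = 232.0000 m


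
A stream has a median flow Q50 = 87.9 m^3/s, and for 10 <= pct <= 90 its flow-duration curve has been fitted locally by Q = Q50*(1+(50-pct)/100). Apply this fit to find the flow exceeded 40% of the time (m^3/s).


Q = 87.9 * (1 + (50 - 40)/100) = 96.6900 m^3/s


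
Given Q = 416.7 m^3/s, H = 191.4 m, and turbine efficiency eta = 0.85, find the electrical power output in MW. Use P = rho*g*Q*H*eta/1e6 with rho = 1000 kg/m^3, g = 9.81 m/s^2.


P = 1000 * 9.81 * 416.7 * 191.4 * 0.85 / 1e6 = 665.0486 MW


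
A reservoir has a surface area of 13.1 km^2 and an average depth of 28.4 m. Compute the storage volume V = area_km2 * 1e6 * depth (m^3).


V = 13.1 * 1e6 * 28.4 = 3.7204e+08 m^3


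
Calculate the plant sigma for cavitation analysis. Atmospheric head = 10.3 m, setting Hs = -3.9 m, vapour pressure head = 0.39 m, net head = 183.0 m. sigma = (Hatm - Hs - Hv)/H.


sigma = (10.3 - (-3.9) - 0.39) / 183.0 = 0.0755


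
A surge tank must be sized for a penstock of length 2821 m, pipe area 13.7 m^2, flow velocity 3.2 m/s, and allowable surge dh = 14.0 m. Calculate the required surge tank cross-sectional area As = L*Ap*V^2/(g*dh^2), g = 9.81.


As = 2821 * 13.7 * 3.2^2 / (9.81 * 14.0^2) = 205.8252 m^2


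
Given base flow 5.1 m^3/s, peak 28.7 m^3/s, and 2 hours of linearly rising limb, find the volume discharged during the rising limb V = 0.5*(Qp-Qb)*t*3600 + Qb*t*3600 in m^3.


V = 0.5*(28.7 - 5.1)*2*3600 + 5.1*2*3600 = 121680.0000 m^3


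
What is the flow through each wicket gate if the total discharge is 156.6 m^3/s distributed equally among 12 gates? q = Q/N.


q = 156.6 / 12 = 13.0500 m^3/s


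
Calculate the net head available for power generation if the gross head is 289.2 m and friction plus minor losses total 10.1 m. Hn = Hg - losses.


Hn = 289.2 - 10.1 = 279.1000 m


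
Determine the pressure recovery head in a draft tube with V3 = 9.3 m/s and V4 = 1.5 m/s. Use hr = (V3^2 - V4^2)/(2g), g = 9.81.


hr = (9.3^2 - 1.5^2) / (2*9.81) = 4.2936 m


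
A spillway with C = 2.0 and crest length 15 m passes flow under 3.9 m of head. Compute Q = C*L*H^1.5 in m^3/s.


Q = 2.0 * 15 * 3.9^1.5 = 231.0565 m^3/s


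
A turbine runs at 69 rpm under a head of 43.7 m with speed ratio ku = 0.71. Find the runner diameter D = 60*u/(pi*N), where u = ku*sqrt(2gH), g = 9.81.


u = 0.71 * sqrt(2*9.81*43.7) = 20.7897 m/s
D = 60 * 20.7897 / (pi * 69) = 5.7544 m


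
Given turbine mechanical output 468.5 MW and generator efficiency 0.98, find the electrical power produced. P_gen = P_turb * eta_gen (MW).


P_gen = 468.5 * 0.98 = 459.1300 MW


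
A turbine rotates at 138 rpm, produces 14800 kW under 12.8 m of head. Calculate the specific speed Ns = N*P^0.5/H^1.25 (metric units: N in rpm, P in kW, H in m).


Ns = 138 * 14800^0.5 / 12.8^1.25 = 693.4218


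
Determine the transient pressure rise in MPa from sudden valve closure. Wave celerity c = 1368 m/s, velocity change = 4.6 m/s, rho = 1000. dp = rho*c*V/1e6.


dp = 1000 * 1368 * 4.6 / 1e6 = 6.2928 MPa


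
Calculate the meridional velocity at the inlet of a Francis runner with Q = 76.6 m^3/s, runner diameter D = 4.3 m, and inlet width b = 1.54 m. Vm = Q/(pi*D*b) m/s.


Vm = 76.6 / (pi * 4.3 * 1.54) = 3.6821 m/s


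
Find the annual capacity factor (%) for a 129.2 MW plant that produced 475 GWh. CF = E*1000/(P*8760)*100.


CF = 475 * 1000 / (129.2 * 8760) * 100 = 41.9688 %


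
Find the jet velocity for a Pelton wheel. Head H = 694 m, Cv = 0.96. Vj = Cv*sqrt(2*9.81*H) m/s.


Vj = 0.96 * sqrt(2*9.81*694) = 112.0213 m/s


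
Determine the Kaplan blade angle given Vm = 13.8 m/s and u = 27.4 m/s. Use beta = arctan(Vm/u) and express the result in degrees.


beta = arctan(13.8 / 27.4) = 26.7321 degrees


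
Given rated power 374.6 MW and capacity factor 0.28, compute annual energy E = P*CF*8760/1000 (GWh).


E = 374.6 * 0.28 * 8760 / 1000 = 918.8189 GWh


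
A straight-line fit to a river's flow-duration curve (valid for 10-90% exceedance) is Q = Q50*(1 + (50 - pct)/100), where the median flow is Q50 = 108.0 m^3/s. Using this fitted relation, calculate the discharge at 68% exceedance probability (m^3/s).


Q = 108.0 * (1 + (50 - 68)/100) = 88.5600 m^3/s


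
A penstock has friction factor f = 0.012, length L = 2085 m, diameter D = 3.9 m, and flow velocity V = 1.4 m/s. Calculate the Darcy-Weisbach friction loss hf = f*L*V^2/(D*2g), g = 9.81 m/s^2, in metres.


hf = 0.012 * 2085 * 1.4^2 / (3.9 * 2 * 9.81) = 0.6409 m


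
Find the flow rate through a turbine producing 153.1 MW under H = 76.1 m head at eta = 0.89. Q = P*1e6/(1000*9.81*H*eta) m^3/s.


Q = 153.1 * 1e6 / (1000 * 9.81 * 76.1 * 0.89) = 230.4260 m^3/s


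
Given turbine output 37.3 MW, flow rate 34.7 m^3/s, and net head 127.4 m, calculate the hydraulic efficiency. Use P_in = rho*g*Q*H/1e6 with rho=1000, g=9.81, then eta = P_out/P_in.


P_in = 1000 * 9.81 * 34.7 * 127.4 / 1e6 = 43.3679 MW
eta = 37.3 / 43.3679 = 0.8601


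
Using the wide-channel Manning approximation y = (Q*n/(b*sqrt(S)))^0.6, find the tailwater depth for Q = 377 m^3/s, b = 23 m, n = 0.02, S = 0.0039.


y = (377 * 0.02 / (23 * 0.0039^0.5))^0.6 = 2.7044 m


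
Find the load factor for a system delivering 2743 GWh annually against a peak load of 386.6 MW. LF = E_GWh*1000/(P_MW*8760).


LF = 2743 * 1000 / (386.6 * 8760) = 0.8100


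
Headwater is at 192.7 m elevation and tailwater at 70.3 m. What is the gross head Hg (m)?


Hg = 192.7 - 70.3 = 122.4000 m


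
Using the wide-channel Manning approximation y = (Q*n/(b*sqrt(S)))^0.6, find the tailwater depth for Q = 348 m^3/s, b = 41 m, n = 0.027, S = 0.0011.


y = (348 * 0.027 / (41 * 0.0011^0.5))^0.6 = 3.1892 m


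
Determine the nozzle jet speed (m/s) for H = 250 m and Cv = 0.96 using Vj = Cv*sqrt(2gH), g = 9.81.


Vj = 0.96 * sqrt(2*9.81*250) = 67.2343 m/s


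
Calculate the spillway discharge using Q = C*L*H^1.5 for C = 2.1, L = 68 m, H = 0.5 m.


Q = 2.1 * 68 * 0.5^1.5 = 50.4874 m^3/s


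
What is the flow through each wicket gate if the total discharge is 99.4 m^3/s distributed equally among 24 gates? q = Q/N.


q = 99.4 / 24 = 4.1417 m^3/s


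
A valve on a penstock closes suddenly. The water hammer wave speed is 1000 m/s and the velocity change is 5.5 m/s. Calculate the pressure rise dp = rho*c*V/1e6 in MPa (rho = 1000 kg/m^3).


dp = 1000 * 1000 * 5.5 / 1e6 = 5.5000 MPa


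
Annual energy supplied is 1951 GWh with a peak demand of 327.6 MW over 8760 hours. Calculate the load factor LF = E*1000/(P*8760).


LF = 1951 * 1000 / (327.6 * 8760) = 0.6798


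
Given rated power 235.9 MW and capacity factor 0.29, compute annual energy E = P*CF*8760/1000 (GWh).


E = 235.9 * 0.29 * 8760 / 1000 = 599.2804 GWh


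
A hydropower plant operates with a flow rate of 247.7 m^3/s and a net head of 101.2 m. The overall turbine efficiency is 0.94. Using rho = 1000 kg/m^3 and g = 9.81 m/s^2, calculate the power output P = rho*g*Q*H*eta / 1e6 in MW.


P = 1000 * 9.81 * 247.7 * 101.2 * 0.94 / 1e6 = 231.1550 MW


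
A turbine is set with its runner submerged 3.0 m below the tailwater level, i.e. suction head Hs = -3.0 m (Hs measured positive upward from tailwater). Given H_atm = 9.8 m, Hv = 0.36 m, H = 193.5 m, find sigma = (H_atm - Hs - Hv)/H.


sigma = (9.8 - (-3.0) - 0.36) / 193.5 = 0.0643


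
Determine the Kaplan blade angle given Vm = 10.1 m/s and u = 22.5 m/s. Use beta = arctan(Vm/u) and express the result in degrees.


beta = arctan(10.1 / 22.5) = 24.1748 degrees


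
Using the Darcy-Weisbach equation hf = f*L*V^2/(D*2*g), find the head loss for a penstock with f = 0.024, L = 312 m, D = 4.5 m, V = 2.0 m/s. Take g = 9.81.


hf = 0.024 * 312 * 2.0^2 / (4.5 * 2 * 9.81) = 0.3392 m


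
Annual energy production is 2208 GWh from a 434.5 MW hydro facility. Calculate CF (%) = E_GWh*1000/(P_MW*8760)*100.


CF = 2208 * 1000 / (434.5 * 8760) * 100 = 58.0103 %


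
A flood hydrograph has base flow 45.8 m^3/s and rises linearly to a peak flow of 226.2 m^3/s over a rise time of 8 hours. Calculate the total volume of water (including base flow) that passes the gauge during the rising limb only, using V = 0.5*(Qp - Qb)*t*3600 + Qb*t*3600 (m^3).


V = 0.5*(226.2 - 45.8)*8*3600 + 45.8*8*3600 = 3.9168e+06 m^3


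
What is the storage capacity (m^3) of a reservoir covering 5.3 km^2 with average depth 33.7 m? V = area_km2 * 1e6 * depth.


V = 5.3 * 1e6 * 33.7 = 1.7861e+08 m^3


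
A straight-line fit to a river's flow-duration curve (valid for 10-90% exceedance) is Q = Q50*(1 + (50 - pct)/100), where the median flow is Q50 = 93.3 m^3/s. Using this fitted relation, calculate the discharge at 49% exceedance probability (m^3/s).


Q = 93.3 * (1 + (50 - 49)/100) = 94.2330 m^3/s


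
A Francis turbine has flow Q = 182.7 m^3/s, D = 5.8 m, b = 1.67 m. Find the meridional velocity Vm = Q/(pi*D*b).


Vm = 182.7 / (pi * 5.8 * 1.67) = 6.0040 m/s


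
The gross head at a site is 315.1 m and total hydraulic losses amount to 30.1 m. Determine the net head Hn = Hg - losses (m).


Hn = 315.1 - 30.1 = 285.0000 m


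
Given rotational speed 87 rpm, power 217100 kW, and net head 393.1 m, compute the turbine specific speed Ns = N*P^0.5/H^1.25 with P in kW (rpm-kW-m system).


Ns = 87 * 217100^0.5 / 393.1^1.25 = 23.1590


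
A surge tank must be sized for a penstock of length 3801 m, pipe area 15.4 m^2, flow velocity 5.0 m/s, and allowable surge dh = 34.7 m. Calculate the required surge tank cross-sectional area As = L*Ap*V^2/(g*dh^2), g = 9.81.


As = 3801 * 15.4 * 5.0^2 / (9.81 * 34.7^2) = 123.8884 m^2


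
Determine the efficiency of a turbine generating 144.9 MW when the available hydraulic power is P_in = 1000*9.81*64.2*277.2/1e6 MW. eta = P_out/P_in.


P_in = 1000 * 9.81 * 64.2 * 277.2 / 1e6 = 174.5811 MW
eta = 144.9 / 174.5811 = 0.8300


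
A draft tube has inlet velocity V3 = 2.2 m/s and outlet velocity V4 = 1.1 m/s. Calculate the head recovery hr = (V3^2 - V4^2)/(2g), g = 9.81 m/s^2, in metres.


hr = (2.2^2 - 1.1^2) / (2*9.81) = 0.1850 m


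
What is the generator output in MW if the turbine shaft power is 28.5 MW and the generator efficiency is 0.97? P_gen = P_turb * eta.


P_gen = 28.5 * 0.97 = 27.6450 MW


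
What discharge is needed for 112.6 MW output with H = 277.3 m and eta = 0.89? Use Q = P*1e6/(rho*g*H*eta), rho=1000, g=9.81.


Q = 112.6 * 1e6 / (1000 * 9.81 * 277.3 * 0.89) = 46.5082 m^3/s


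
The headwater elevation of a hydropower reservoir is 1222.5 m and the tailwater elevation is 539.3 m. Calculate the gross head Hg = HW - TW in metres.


Hg = 1222.5 - 539.3 = 683.2000 m


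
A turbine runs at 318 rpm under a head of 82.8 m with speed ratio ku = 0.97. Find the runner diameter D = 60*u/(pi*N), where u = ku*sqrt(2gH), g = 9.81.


u = 0.97 * sqrt(2*9.81*82.8) = 39.0964 m/s
D = 60 * 39.0964 / (pi * 318) = 2.3481 m


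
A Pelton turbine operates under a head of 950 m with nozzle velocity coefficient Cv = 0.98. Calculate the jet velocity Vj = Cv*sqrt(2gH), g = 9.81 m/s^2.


Vj = 0.98 * sqrt(2*9.81*950) = 133.7942 m/s


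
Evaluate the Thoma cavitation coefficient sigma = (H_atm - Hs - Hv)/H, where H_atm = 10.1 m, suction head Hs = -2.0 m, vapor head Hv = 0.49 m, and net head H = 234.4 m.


sigma = (10.1 - (-2.0) - 0.49) / 234.4 = 0.0495


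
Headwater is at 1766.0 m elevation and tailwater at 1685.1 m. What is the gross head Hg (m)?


Hg = 1766.0 - 1685.1 = 80.9000 m


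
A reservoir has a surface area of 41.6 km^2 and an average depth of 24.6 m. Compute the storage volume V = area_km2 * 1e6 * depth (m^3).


V = 41.6 * 1e6 * 24.6 = 1.0234e+09 m^3


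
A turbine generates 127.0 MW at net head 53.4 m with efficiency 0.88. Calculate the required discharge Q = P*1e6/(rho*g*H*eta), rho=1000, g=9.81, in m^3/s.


Q = 127.0 * 1e6 / (1000 * 9.81 * 53.4 * 0.88) = 275.4931 m^3/s


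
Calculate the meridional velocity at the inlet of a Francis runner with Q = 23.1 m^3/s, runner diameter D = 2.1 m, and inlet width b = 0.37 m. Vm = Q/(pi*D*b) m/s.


Vm = 23.1 / (pi * 2.1 * 0.37) = 9.4633 m/s


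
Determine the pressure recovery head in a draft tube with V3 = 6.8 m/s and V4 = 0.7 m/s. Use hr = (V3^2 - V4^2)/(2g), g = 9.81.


hr = (6.8^2 - 0.7^2) / (2*9.81) = 2.3318 m


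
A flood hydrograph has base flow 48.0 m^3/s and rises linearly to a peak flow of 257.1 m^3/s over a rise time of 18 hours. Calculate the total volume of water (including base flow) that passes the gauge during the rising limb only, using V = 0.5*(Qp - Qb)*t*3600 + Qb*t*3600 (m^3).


V = 0.5*(257.1 - 48.0)*18*3600 + 48.0*18*3600 = 9.8852e+06 m^3


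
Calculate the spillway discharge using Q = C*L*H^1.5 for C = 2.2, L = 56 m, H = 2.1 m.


Q = 2.2 * 56 * 2.1^1.5 = 374.9209 m^3/s


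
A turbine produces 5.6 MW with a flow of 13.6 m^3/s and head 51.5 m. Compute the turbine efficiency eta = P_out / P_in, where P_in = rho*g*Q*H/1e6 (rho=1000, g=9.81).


P_in = 1000 * 9.81 * 13.6 * 51.5 / 1e6 = 6.8709 MW
eta = 5.6 / 6.8709 = 0.8150


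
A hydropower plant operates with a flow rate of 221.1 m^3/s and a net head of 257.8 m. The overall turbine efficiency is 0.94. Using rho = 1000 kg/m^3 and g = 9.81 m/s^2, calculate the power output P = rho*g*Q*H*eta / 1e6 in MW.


P = 1000 * 9.81 * 221.1 * 257.8 * 0.94 / 1e6 = 525.6159 MW


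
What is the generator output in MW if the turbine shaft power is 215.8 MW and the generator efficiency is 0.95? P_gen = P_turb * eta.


P_gen = 215.8 * 0.95 = 205.0100 MW


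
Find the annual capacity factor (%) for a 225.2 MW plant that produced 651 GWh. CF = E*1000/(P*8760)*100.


CF = 651 * 1000 / (225.2 * 8760) * 100 = 32.9996 %


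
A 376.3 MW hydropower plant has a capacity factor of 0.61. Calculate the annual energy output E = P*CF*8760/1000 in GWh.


E = 376.3 * 0.61 * 8760 / 1000 = 2010.7967 GWh


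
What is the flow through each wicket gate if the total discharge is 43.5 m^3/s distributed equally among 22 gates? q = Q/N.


q = 43.5 / 22 = 1.9773 m^3/s


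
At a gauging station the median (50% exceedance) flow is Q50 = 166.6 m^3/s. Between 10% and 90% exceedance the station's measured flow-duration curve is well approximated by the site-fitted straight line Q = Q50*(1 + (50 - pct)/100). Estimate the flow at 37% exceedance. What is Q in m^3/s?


Q = 166.6 * (1 + (50 - 37)/100) = 188.2580 m^3/s


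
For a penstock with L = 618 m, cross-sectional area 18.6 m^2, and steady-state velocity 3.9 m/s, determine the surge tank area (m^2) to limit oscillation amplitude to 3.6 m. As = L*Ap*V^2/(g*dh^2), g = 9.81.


As = 618 * 18.6 * 3.9^2 / (9.81 * 3.6^2) = 1375.1707 m^2


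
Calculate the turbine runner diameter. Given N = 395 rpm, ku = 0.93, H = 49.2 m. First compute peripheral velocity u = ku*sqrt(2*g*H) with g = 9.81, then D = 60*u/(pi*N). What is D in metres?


u = 0.93 * sqrt(2*9.81*49.2) = 28.8945 m/s
D = 60 * 28.8945 / (pi * 395) = 1.3971 m


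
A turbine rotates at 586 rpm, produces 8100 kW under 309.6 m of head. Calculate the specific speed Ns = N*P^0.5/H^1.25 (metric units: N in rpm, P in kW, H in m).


Ns = 586 * 8100^0.5 / 309.6^1.25 = 40.6106


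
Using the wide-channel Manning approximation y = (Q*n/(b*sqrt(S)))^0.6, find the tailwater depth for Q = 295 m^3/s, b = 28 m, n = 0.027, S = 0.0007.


y = (295 * 0.027 / (28 * 0.0007^0.5))^0.6 = 4.1580 m


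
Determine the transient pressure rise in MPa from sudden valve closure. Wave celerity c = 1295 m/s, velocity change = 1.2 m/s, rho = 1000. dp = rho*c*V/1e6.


dp = 1000 * 1295 * 1.2 / 1e6 = 1.5540 MPa


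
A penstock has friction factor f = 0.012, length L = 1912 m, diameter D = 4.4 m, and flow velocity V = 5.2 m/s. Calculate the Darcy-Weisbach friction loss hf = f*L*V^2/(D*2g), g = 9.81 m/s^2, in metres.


hf = 0.012 * 1912 * 5.2^2 / (4.4 * 2 * 9.81) = 7.1866 m


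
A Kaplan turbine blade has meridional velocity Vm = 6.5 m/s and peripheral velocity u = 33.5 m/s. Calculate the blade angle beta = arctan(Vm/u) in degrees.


beta = arctan(6.5 / 33.5) = 10.9807 degrees


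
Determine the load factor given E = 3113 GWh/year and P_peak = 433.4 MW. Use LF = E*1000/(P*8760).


LF = 3113 * 1000 / (433.4 * 8760) = 0.8199


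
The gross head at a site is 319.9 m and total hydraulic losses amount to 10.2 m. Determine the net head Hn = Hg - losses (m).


Hn = 319.9 - 10.2 = 309.7000 m


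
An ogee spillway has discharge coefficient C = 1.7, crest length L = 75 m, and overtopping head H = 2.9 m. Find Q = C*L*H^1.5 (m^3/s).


Q = 1.7 * 75 * 2.9^1.5 = 629.6616 m^3/s


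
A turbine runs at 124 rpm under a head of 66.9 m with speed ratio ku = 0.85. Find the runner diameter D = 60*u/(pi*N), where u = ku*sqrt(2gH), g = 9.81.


u = 0.85 * sqrt(2*9.81*66.9) = 30.7951 m/s
D = 60 * 30.7951 / (pi * 124) = 4.7431 m


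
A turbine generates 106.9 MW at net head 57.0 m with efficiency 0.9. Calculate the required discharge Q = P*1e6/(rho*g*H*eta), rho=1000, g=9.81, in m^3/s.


Q = 106.9 * 1e6 / (1000 * 9.81 * 57.0 * 0.9) = 212.4180 m^3/s


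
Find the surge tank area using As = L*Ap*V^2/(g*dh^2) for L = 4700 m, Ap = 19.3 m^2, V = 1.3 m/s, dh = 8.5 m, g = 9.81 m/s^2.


As = 4700 * 19.3 * 1.3^2 / (9.81 * 8.5^2) = 216.2893 m^2


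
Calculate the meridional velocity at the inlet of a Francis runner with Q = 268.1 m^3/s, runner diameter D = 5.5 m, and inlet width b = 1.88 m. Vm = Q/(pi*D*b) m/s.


Vm = 268.1 / (pi * 5.5 * 1.88) = 8.2533 m/s


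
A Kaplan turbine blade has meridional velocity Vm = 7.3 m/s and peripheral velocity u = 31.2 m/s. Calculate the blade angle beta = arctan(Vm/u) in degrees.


beta = arctan(7.3 / 31.2) = 13.1688 degrees


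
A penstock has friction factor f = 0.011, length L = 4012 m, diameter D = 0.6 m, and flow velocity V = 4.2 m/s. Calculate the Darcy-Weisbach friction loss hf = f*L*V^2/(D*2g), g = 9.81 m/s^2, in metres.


hf = 0.011 * 4012 * 4.2^2 / (0.6 * 2 * 9.81) = 66.1305 m


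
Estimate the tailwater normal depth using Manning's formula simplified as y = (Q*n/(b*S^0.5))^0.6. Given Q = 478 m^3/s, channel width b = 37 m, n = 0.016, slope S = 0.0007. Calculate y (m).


y = (478 * 0.016 / (37 * 0.0007^0.5))^0.6 = 3.4330 m


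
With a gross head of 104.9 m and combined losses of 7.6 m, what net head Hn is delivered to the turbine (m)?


Hn = 104.9 - 7.6 = 97.3000 m


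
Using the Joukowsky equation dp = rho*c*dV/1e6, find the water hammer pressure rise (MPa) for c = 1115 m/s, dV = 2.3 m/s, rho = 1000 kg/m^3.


dp = 1000 * 1115 * 2.3 / 1e6 = 2.5645 MPa


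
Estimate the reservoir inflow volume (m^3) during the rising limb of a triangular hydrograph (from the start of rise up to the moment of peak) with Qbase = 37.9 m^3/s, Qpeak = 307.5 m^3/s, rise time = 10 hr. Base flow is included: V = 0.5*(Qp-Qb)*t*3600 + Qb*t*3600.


V = 0.5*(307.5 - 37.9)*10*3600 + 37.9*10*3600 = 6.2172e+06 m^3


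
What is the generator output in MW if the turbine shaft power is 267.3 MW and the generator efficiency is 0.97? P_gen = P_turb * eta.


P_gen = 267.3 * 0.97 = 259.2810 MW


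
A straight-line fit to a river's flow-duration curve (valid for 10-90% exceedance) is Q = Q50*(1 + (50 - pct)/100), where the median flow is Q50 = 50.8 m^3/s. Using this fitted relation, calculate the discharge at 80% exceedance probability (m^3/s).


Q = 50.8 * (1 + (50 - 80)/100) = 35.5600 m^3/s


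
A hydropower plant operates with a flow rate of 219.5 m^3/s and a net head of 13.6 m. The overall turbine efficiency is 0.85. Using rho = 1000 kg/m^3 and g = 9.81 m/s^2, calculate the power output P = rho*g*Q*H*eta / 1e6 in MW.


P = 1000 * 9.81 * 219.5 * 13.6 * 0.85 / 1e6 = 24.8921 MW


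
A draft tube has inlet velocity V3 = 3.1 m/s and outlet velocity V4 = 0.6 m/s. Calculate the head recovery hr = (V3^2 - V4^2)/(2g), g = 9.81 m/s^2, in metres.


hr = (3.1^2 - 0.6^2) / (2*9.81) = 0.4715 m


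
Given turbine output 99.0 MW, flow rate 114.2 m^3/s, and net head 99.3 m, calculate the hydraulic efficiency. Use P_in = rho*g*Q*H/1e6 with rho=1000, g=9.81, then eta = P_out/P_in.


P_in = 1000 * 9.81 * 114.2 * 99.3 / 1e6 = 111.2460 MW
eta = 99.0 / 111.2460 = 0.8899


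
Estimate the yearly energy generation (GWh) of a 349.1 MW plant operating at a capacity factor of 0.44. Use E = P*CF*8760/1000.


E = 349.1 * 0.44 * 8760 / 1000 = 1345.5710 GWh


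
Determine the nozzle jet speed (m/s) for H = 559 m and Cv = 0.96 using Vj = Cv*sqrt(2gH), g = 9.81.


Vj = 0.96 * sqrt(2*9.81*559) = 100.5372 m/s


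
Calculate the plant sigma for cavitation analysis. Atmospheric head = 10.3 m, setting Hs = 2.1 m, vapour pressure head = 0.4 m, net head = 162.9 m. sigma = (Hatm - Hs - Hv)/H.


sigma = (10.3 - 2.1 - 0.4) / 162.9 = 0.0479


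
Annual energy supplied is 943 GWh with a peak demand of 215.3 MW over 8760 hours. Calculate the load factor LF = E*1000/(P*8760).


LF = 943 * 1000 / (215.3 * 8760) = 0.5000


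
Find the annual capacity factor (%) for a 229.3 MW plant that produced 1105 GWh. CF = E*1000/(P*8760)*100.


CF = 1105 * 1000 / (229.3 * 8760) * 100 = 55.0116 %


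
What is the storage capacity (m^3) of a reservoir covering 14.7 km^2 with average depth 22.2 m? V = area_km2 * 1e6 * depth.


V = 14.7 * 1e6 * 22.2 = 3.2634e+08 m^3


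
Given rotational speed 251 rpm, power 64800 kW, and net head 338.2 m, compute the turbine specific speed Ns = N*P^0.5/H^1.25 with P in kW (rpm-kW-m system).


Ns = 251 * 64800^0.5 / 338.2^1.25 = 44.0549


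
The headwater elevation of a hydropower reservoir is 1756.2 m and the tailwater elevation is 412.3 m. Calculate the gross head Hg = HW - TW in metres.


Hg = 1756.2 - 412.3 = 1343.9000 m


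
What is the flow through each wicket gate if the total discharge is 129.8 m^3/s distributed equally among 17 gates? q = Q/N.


q = 129.8 / 17 = 7.6353 m^3/s


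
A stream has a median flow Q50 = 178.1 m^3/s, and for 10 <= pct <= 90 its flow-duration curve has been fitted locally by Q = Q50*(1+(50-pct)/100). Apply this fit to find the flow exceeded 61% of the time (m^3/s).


Q = 178.1 * (1 + (50 - 61)/100) = 158.5090 m^3/s


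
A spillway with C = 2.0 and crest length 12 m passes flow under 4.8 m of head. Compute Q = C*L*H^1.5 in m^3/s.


Q = 2.0 * 12 * 4.8^1.5 = 252.3906 m^3/s


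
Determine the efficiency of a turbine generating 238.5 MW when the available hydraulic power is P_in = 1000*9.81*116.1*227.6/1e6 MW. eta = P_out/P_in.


P_in = 1000 * 9.81 * 116.1 * 227.6 / 1e6 = 259.2230 MW
eta = 238.5 / 259.2230 = 0.9201


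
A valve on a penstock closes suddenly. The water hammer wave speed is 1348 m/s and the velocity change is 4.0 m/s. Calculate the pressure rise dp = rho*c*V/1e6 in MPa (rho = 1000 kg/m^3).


dp = 1000 * 1348 * 4.0 / 1e6 = 5.3920 MPa


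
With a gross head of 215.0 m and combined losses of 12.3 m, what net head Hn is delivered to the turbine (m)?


Hn = 215.0 - 12.3 = 202.7000 m


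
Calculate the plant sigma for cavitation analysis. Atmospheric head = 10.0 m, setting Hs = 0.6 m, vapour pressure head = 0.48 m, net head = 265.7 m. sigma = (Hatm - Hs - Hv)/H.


sigma = (10.0 - 0.6 - 0.48) / 265.7 = 0.0336


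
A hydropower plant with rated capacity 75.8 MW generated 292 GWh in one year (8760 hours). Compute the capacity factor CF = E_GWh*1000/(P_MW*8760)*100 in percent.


CF = 292 * 1000 / (75.8 * 8760) * 100 = 43.9754 %


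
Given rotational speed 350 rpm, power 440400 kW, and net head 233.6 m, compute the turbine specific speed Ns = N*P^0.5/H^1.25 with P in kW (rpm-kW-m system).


Ns = 350 * 440400^0.5 / 233.6^1.25 = 254.3318


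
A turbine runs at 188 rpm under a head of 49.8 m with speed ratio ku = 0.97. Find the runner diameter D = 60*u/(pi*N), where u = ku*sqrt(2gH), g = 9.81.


u = 0.97 * sqrt(2*9.81*49.8) = 30.3205 m/s
D = 60 * 30.3205 / (pi * 188) = 3.0802 m


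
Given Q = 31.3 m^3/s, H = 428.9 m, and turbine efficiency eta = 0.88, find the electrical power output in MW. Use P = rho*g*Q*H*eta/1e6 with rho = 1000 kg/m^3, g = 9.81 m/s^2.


P = 1000 * 9.81 * 31.3 * 428.9 * 0.88 / 1e6 = 115.8916 MW


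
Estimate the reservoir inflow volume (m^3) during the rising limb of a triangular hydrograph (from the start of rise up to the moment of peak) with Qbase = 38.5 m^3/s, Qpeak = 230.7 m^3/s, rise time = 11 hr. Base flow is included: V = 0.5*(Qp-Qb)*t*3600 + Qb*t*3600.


V = 0.5*(230.7 - 38.5)*11*3600 + 38.5*11*3600 = 5.3302e+06 m^3


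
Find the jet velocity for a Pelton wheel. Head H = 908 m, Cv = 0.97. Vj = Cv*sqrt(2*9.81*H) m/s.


Vj = 0.97 * sqrt(2*9.81*908) = 129.4685 m/s


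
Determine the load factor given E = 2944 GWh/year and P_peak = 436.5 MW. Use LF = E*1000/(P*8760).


LF = 2944 * 1000 / (436.5 * 8760) = 0.7699


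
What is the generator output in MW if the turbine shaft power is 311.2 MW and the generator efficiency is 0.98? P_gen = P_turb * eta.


P_gen = 311.2 * 0.98 = 304.9760 MW


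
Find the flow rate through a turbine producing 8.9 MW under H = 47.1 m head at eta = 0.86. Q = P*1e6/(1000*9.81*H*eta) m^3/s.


Q = 8.9 * 1e6 / (1000 * 9.81 * 47.1 * 0.86) = 22.3976 m^3/s


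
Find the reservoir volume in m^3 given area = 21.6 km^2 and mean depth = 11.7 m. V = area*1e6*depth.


V = 21.6 * 1e6 * 11.7 = 2.5272e+08 m^3


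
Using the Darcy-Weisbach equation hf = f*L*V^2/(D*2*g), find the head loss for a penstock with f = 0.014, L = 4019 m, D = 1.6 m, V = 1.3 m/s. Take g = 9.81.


hf = 0.014 * 4019 * 1.3^2 / (1.6 * 2 * 9.81) = 3.0291 m


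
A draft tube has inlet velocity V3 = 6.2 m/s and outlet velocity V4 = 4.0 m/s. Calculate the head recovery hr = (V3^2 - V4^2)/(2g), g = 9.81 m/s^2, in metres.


hr = (6.2^2 - 4.0^2) / (2*9.81) = 1.1437 m


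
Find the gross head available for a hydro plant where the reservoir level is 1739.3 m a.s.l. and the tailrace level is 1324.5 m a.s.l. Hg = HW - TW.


Hg = 1739.3 - 1324.5 = 414.8000 m


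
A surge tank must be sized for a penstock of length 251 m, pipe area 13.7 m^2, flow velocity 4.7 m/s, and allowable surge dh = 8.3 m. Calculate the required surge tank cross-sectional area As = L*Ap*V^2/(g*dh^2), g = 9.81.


As = 251 * 13.7 * 4.7^2 / (9.81 * 8.3^2) = 112.3996 m^2


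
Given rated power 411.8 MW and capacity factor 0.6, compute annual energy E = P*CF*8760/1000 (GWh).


E = 411.8 * 0.6 * 8760 / 1000 = 2164.4208 GWh


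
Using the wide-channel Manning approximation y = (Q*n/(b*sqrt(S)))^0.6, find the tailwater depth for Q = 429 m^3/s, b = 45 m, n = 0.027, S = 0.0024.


y = (429 * 0.027 / (45 * 0.0024^0.5))^0.6 = 2.7058 m


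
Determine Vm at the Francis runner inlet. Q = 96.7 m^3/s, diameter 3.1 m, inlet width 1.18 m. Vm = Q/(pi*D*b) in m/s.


Vm = 96.7 / (pi * 3.1 * 1.18) = 8.4146 m/s


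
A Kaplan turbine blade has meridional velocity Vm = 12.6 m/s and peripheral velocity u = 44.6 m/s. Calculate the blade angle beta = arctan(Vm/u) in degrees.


beta = arctan(12.6 / 44.6) = 15.7756 degrees


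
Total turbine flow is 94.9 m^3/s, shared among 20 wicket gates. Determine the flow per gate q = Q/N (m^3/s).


q = 94.9 / 20 = 4.7450 m^3/s


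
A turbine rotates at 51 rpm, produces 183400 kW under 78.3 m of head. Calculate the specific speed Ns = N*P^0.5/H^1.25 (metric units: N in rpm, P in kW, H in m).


Ns = 51 * 183400^0.5 / 78.3^1.25 = 93.7708


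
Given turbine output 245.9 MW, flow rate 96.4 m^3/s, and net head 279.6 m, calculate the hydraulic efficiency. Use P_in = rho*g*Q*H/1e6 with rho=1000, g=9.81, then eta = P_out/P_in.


P_in = 1000 * 9.81 * 96.4 * 279.6 / 1e6 = 264.4132 MW
eta = 245.9 / 264.4132 = 0.9300


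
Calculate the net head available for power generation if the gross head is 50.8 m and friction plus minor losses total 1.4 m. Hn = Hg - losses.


Hn = 50.8 - 1.4 = 49.4000 m


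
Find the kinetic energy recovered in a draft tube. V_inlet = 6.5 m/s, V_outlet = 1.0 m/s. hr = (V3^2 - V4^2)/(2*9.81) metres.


hr = (6.5^2 - 1.0^2) / (2*9.81) = 2.1024 m


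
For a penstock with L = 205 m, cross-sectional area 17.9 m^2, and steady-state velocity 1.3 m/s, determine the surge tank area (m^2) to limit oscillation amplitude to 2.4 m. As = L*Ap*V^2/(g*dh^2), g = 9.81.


As = 205 * 17.9 * 1.3^2 / (9.81 * 2.4^2) = 109.7494 m^2


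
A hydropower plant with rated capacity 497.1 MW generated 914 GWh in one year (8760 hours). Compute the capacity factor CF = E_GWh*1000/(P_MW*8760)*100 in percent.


CF = 914 * 1000 / (497.1 * 8760) * 100 = 20.9893 %


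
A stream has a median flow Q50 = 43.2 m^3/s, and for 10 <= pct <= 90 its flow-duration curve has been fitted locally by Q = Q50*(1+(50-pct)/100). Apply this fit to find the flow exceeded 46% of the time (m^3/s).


Q = 43.2 * (1 + (50 - 46)/100) = 44.9280 m^3/s


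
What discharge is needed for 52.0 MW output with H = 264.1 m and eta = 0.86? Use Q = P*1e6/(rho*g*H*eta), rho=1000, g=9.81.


Q = 52.0 * 1e6 / (1000 * 9.81 * 264.1 * 0.86) = 23.3382 m^3/s
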